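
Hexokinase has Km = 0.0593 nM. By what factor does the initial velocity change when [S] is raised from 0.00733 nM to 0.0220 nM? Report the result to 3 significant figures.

2.46

Since Vmax cancels, v₂/v₁ = [S]₂(Km+[S]₁) / [S]₁(Km+[S]₂).
= 0.0220×(0.0593+0.00733) / (0.00733×(0.0593+0.0220)) = 0.001466/0.0005959 = 2.46.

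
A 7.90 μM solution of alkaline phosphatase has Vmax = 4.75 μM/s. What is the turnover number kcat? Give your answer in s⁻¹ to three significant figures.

kcat = Vmax/[E]total = 4.75 μM/s / 7.90 μM = 0.601 s⁻¹.

0.601 s⁻¹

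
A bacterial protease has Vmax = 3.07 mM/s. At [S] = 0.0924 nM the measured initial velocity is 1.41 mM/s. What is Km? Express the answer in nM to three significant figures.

From v = Vmax[S]/(Km+[S]), Km = [S](Vmax − v)/v.
Km = 0.0924 × (3.07 − 1.41) / 1.41 = 0.1534/1.41 = 0.109 nM.

0.109 nM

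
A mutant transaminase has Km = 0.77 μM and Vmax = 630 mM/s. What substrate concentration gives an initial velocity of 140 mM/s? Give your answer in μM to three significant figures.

0.220 μM

Rearranging v = Vmax[S]/(Km+[S]) gives [S] = Km·v/(Vmax − v).
[S] = 0.77 × 140 / (630 − 140) = 107.8/490.0 = 0.220 μM.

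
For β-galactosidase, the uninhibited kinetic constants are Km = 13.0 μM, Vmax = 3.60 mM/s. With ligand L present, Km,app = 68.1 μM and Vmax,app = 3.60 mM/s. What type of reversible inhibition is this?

competitive

Km increases (13.0 → 68.1 μM) while Vmax is unchanged — the hallmark of competitive inhibition.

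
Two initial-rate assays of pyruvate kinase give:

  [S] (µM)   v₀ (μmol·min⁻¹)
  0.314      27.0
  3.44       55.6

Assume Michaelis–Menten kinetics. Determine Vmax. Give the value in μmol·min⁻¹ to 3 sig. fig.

62.2 μmol·min⁻¹

From v = Vmax[S]/(Km+[S]), each point gives Vmax = v(Km+[S])/[S].
Equating: 27.0(Km+0.314)/0.314 = 55.6(Km+3.44)/3.44.
85.99·Km + 27.0 = 16.16·Km + 55.6, so (85.99 − 16.16)·Km = 55.6 − 27.0.
Km = 28.60/69.82 = 0.410 µM; then Vmax = 27.0(0.410+0.314)/0.314 = 62.2 μmol·min⁻¹.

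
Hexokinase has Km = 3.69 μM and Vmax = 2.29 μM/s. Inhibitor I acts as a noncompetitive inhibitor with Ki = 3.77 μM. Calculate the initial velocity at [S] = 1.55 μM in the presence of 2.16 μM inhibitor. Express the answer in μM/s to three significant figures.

α = 1 + [I]/Ki = 1 + 2.16/3.77 = 1.573.
For a noncompetitive inhibitor, Vmax is reduced to Vmax/α while Km is unchanged: Km,app = 3.69 μM, Vmax,app = 1.46 μM/s.
v = Vmax,app·[S]/(Km,app + [S]) = 1.46 × 1.55/(3.69 + 1.55) = 0.431 μM/s.

0.431 μM/s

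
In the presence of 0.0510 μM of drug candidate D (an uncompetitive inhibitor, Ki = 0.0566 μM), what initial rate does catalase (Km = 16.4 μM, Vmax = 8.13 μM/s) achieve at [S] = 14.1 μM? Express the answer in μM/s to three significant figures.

2.65 μM/s

α = 1 + [I]/Ki = 1 + 0.0510/0.0566 = 1.901.
For an uncompetitive inhibitor, both parameters are divided by α, giving Vmax/α and Km/α: Km,app = 8.63 μM, Vmax,app = 4.28 μM/s.
v = Vmax,app·[S]/(Km,app + [S]) = 4.28 × 14.1/(8.63 + 14.1) = 2.65 μM/s.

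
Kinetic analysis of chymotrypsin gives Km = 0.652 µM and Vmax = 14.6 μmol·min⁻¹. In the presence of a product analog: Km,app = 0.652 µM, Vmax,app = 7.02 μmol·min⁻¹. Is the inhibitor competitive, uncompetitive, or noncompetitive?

noncompetitive

Vmax decreases (14.6 → 7.02 μmol·min⁻¹) while Km is unchanged — pure noncompetitive inhibition.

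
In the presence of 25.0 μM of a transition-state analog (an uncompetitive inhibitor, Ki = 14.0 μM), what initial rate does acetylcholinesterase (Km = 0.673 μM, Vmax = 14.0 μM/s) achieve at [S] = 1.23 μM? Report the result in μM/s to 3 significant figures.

4.20 μM/s

α = 1 + [I]/Ki = 1 + 25.0/14.0 = 2.786.
For an uncompetitive inhibitor, both parameters are divided by α, giving Vmax/α and Km/α: Km,app = 0.242 μM, Vmax,app = 5.03 μM/s.
v = Vmax,app·[S]/(Km,app + [S]) = 5.03 × 1.23/(0.242 + 1.23) = 4.20 μM/s.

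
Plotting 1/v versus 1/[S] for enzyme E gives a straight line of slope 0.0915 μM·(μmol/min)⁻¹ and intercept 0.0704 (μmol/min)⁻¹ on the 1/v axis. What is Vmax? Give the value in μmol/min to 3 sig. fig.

14.2 μmol/min

The y-intercept of a Lineweaver–Burk plot equals 1/Vmax, so Vmax = 1/0.0704 = 14.2 μmol/min.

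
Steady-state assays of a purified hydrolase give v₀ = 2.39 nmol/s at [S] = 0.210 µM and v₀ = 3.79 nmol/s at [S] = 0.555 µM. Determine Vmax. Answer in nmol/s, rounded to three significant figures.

In reciprocal form, 1/v = (Km/Vmax)·(1/[S]) + 1/Vmax. The two points give (1/[S], 1/v) = (4.762, 0.4184) and (1.802, 0.2639).
Slope = (0.4184 − 0.2639)/(4.762 − 1.802) = 0.05221; intercept = 0.4184 − 0.05221×4.762 = 0.1698.
Vmax = 1/intercept = 5.89 nmol/s; Km = slope × Vmax = 0.05221 × 5.89 = 0.308 µM.

5.89 nmol/s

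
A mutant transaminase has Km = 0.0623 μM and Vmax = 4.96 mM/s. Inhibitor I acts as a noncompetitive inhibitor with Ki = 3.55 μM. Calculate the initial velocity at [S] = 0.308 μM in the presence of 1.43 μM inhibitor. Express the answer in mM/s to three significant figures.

With α = 1 + [I]/Ki = 1 + 1.43/3.55 = 1.403, the noncompetitive rate law is v = (Vmax/α)·[S] / (Km + [S]).
v = (4.96/1.403)×0.308 / (0.0623 + 0.308) = 1.089/0.3703 = 2.94 mM/s.

2.94 mM/s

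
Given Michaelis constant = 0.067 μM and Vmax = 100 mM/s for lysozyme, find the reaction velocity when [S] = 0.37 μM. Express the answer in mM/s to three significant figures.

84.7 mM/s

v = Vmax·[S]/(Km + [S]) = 100 × 0.37 / (0.067 + 0.37)
  = 37.00 / 0.4370 = 84.7 mM/s.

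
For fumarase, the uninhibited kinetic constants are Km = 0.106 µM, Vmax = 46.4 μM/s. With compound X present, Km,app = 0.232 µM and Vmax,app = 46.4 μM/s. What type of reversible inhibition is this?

competitive

Km increases (0.106 → 0.232 µM) while Vmax is unchanged — the hallmark of competitive inhibition.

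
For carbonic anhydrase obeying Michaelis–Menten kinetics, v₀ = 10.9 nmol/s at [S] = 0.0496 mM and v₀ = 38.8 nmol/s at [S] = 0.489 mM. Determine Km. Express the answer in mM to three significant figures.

In reciprocal form, 1/v = (Km/Vmax)·(1/[S]) + 1/Vmax. The two points give (1/[S], 1/v) = (20.16, 0.09174) and (2.045, 0.02577).
Slope = (0.09174 − 0.02577)/(20.16 − 2.045) = 0.003641; intercept = 0.09174 − 0.003641×20.16 = 0.01833.
Vmax = 1/intercept = 54.6 nmol/s; Km = slope × Vmax = 0.003641 × 54.6 = 0.199 mM.

0.199 mM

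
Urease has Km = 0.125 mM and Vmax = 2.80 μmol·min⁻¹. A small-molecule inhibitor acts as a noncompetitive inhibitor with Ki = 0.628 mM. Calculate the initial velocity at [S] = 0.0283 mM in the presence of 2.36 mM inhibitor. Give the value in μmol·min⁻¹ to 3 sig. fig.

With α = 1 + [I]/Ki = 1 + 2.36/0.628 = 4.758, the noncompetitive rate law is v = (Vmax/α)·[S] / (Km + [S]).
v = (2.80/4.758)×0.0283 / (0.125 + 0.0283) = 0.01665/0.1533 = 0.109 μmol·min⁻¹.

0.109 μmol·min⁻¹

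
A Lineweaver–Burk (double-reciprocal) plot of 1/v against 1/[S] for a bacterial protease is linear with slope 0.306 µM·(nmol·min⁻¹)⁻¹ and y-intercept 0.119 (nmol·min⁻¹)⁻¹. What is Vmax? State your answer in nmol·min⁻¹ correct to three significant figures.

The y-intercept of a Lineweaver–Burk plot equals 1/Vmax, so Vmax = 1/0.119 = 8.40 nmol·min⁻¹.

8.40 nmol·min⁻¹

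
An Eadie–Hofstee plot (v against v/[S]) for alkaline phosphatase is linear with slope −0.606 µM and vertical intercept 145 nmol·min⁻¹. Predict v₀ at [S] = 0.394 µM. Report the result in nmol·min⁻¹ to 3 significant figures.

In the Eadie–Hofstee form v = Vmax − Km·(v/[S]), the slope is −Km and the intercept is Vmax, so Km = 0.606 µM and Vmax = 145 nmol·min⁻¹.
v = 145 × 0.394/(0.606 + 0.394) = 57.1 nmol·min⁻¹.

57.1 nmol·min⁻¹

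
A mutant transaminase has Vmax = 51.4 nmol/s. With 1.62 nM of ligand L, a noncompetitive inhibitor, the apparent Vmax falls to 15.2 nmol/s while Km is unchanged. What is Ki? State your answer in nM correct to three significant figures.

0.680 nM

Noncompetitive: Vmax,app = Vmax/α with α = 1 + [I]/Ki.
α = Vmax/Vmax,app = 51.4/15.2 = 3.382.
Since α = 1 + [I]/Ki, [I]/Ki = 3.382 − 1 = 2.382 and Ki = 1.62/2.382 = 0.680 nM.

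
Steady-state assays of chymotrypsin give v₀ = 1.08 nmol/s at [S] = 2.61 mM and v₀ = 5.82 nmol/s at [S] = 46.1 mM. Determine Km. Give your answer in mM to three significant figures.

16.5 mM

In reciprocal form, 1/v = (Km/Vmax)·(1/[S]) + 1/Vmax. The two points give (1/[S], 1/v) = (0.3831, 0.9259) and (0.02169, 0.1718).
Slope = (0.9259 − 0.1718)/(0.3831 − 0.02169) = 2.086; intercept = 0.9259 − 2.086×0.3831 = 0.1266.
Vmax = 1/intercept = 7.90 nmol/s; Km = slope × Vmax = 2.086 × 7.90 = 16.5 mM.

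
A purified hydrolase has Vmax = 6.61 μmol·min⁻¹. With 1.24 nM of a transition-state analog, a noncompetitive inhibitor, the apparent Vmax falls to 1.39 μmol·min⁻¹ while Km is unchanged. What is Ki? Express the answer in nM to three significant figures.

Noncompetitive: Vmax,app = Vmax/α with α = 1 + [I]/Ki.
α = Vmax/Vmax,app = 6.61/1.39 = 4.755.
Since α = 1 + [I]/Ki, [I]/Ki = 4.755 − 1 = 3.755 and Ki = 1.24/3.755 = 0.330 nM.

0.330 nM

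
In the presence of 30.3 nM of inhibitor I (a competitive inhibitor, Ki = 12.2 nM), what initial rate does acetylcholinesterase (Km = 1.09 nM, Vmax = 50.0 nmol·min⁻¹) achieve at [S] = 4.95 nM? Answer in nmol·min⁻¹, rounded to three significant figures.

28.3 nmol·min⁻¹

α = 1 + [I]/Ki = 1 + 30.3/12.2 = 3.484.
For a competitive inhibitor, Vmax is unchanged and the apparent Km becomes α·Km: Km,app = 3.80 nM, Vmax,app = 50.0 nmol·min⁻¹.
v = Vmax,app·[S]/(Km,app + [S]) = 50.0 × 4.95/(3.80 + 4.95) = 28.3 nmol·min⁻¹.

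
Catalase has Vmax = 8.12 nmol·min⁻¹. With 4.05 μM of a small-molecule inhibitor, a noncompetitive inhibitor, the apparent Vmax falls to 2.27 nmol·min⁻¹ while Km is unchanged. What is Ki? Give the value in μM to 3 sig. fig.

Noncompetitive: Vmax,app = Vmax/α with α = 1 + [I]/Ki.
α = Vmax/Vmax,app = 8.12/2.27 = 3.577.
Since α = 1 + [I]/Ki, [I]/Ki = 3.577 − 1 = 2.577 and Ki = 4.05/2.577 = 1.57 μM.

1.57 μM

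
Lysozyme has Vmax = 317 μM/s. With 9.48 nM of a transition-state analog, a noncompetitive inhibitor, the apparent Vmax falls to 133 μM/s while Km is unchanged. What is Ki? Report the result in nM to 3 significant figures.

Noncompetitive: Vmax,app = Vmax/α with α = 1 + [I]/Ki.
α = Vmax/Vmax,app = 317/133 = 2.383.
Ki = [I]/(α − 1) = 9.48/1.383 = 6.85 nM.

6.85 nM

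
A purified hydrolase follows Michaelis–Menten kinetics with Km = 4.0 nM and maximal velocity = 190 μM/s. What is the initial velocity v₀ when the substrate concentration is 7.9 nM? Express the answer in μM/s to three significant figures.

v = Vmax·[S]/(Km + [S]) = 190 × 7.9 / (4.0 + 7.9)
  = 1501 / 11.90 = 126 μM/s.

126 μM/s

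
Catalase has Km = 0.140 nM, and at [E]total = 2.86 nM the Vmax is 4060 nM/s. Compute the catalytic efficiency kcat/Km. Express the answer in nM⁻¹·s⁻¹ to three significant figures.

kcat = Vmax/[E]total = 4060/2.86 = 1420 s⁻¹.
kcat/Km = 1420/0.140 = 10100 nM⁻¹·s⁻¹.

10100 nM⁻¹·s⁻¹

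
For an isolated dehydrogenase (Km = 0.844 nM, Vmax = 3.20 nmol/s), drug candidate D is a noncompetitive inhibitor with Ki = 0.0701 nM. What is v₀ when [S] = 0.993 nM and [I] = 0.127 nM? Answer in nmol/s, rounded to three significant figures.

0.615 nmol/s

α = 1 + [I]/Ki = 1 + 0.127/0.0701 = 2.812.
For a noncompetitive inhibitor, Vmax is reduced to Vmax/α while Km is unchanged: Km,app = 0.844 nM, Vmax,app = 1.14 nmol/s.
v = Vmax,app·[S]/(Km,app + [S]) = 1.14 × 0.993/(0.844 + 0.993) = 0.615 nmol/s.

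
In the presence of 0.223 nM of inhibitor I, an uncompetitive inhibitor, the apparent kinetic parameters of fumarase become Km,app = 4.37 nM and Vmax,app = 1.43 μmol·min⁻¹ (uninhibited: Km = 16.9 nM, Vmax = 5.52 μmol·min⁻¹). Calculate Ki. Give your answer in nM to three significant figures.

0.0780 nM

Uncompetitive: Vmax,app = Vmax/α (and Km,app = Km/α) with α = 1 + [I]/Ki.
α = Vmax/Vmax,app = 5.52/1.43 = 3.860.
Ki = [I]/(α − 1) = 0.223/2.860 = 0.0780 nM.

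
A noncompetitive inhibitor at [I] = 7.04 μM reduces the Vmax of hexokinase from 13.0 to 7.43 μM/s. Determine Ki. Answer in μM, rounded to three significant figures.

9.39 μM

Noncompetitive: Vmax,app = Vmax/α with α = 1 + [I]/Ki.
α = Vmax/Vmax,app = 13.0/7.43 = 1.750.
Since α = 1 + [I]/Ki, [I]/Ki = 1.750 − 1 = 0.7497 and Ki = 7.04/0.7497 = 9.39 μM.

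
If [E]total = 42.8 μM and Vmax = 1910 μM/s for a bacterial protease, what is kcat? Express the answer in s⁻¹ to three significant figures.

44.6 s⁻¹

kcat = Vmax/[E]total = 1910 μM/s / 42.8 μM = 44.6 s⁻¹.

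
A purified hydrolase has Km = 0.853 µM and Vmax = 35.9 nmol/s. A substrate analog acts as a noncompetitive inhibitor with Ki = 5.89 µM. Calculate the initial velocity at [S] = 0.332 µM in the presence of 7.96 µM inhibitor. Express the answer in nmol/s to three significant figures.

4.28 nmol/s

α = 1 + [I]/Ki = 1 + 7.96/5.89 = 2.351.
For a noncompetitive inhibitor, Vmax is reduced to Vmax/α while Km is unchanged: Km,app = 0.853 µM, Vmax,app = 15.3 nmol/s.
v = Vmax,app·[S]/(Km,app + [S]) = 15.3 × 0.332/(0.853 + 0.332) = 4.28 nmol/s.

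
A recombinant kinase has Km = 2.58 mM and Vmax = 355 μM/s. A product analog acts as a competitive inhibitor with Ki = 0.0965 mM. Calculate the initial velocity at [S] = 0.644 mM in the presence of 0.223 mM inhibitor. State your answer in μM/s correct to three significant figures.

24.9 μM/s

With α = 1 + [I]/Ki = 1 + 0.223/0.0965 = 3.311, the competitive rate law is v = Vmax[S] / (αKm + [S]).
v = 355×0.644 / (3.311×2.58 + 0.644) = 228.6/9.186 = 24.9 μM/s.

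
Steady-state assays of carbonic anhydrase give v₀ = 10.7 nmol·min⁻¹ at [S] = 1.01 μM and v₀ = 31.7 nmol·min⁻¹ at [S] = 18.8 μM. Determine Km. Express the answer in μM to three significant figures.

In reciprocal form, 1/v = (Km/Vmax)·(1/[S]) + 1/Vmax. The two points give (1/[S], 1/v) = (0.9901, 0.09346) and (0.05319, 0.03155).
Slope = (0.09346 − 0.03155)/(0.9901 − 0.05319) = 0.06608; intercept = 0.09346 − 0.06608×0.9901 = 0.02803.
Vmax = 1/intercept = 35.7 nmol·min⁻¹; Km = slope × Vmax = 0.06608 × 35.7 = 2.36 μM.

2.36 μM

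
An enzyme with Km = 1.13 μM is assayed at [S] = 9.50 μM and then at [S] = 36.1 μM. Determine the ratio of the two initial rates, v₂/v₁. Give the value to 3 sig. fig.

The fractional saturations are [S]/(Km+[S]) = 9.50/10.63 = 0.8937 and 36.1/37.23 = 0.9696.
v₂/v₁ is just their ratio: 0.9696/0.8937 = 1.08.

1.08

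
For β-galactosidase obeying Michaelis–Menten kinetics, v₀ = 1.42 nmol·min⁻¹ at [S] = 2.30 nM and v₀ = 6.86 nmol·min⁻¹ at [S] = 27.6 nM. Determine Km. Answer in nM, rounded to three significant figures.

14.7 nM

In reciprocal form, 1/v = (Km/Vmax)·(1/[S]) + 1/Vmax. The two points give (1/[S], 1/v) = (0.4348, 0.7042) and (0.03623, 0.1458).
Slope = (0.7042 − 0.1458)/(0.4348 − 0.03623) = 1.401; intercept = 0.7042 − 1.401×0.4348 = 0.09500.
Vmax = 1/intercept = 10.5 nmol·min⁻¹; Km = slope × Vmax = 1.401 × 10.5 = 14.7 nM.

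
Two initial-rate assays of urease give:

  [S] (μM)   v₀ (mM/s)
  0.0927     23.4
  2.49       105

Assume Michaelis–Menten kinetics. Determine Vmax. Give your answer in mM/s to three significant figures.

121 mM/s

In reciprocal form, 1/v = (Km/Vmax)·(1/[S]) + 1/Vmax. The two points give (1/[S], 1/v) = (10.79, 0.04274) and (0.4016, 0.009524).
Slope = (0.04274 − 0.009524)/(10.79 − 0.4016) = 0.003198; intercept = 0.04274 − 0.003198×10.79 = 0.008240.
Vmax = 1/intercept = 121 mM/s; Km = slope × Vmax = 0.003198 × 121 = 0.388 μM.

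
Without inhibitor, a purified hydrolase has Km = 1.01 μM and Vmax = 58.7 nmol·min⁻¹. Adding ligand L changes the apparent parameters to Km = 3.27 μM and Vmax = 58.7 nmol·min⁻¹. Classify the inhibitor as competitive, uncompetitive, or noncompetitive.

competitive

Km increases (1.01 → 3.27 μM) while Vmax is unchanged — the hallmark of competitive inhibition.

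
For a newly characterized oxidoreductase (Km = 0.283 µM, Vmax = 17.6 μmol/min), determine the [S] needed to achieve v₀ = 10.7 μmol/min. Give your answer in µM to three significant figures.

Rearranging v = Vmax[S]/(Km+[S]) gives [S] = Km·v/(Vmax − v).
[S] = 0.283 × 10.7 / (17.6 − 10.7) = 3.028/6.900 = 0.439 µM.

0.439 µM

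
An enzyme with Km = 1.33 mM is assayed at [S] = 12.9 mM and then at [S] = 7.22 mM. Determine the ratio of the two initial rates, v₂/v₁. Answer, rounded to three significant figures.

Since Vmax cancels, v₂/v₁ = [S]₂(Km+[S]₁) / [S]₁(Km+[S]₂).
= 7.22×(1.33+12.9) / (12.9×(1.33+7.22)) = 102.7/110.3 = 0.932.

0.932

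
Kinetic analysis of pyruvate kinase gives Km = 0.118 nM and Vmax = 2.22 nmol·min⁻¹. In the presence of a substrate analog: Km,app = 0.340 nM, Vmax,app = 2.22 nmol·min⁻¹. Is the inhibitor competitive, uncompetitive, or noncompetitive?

Km increases (0.118 → 0.340 nM) while Vmax is unchanged — the hallmark of competitive inhibition.

competitive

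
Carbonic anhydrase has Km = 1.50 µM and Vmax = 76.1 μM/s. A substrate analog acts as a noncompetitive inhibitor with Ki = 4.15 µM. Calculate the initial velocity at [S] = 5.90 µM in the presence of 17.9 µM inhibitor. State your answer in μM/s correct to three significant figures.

With α = 1 + [I]/Ki = 1 + 17.9/4.15 = 5.313, the noncompetitive rate law is v = (Vmax/α)·[S] / (Km + [S]).
v = (76.1/5.313)×5.90 / (1.50 + 5.90) = 84.50/7.400 = 11.4 μM/s.

11.4 μM/s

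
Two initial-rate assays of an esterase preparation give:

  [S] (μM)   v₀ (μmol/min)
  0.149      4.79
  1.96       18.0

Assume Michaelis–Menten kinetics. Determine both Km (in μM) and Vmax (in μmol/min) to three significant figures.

In reciprocal form, 1/v = (Km/Vmax)·(1/[S]) + 1/Vmax. The two points give (1/[S], 1/v) = (6.711, 0.2088) and (0.5102, 0.05556).
Slope = (0.2088 − 0.05556)/(6.711 − 0.5102) = 0.02471; intercept = 0.2088 − 0.02471×6.711 = 0.04295.
Vmax = 1/intercept = 23.3 μmol/min; Km = slope × Vmax = 0.02471 × 23.3 = 0.575 μM.

Km = 0.575 μM; Vmax = 23.3 μmol/min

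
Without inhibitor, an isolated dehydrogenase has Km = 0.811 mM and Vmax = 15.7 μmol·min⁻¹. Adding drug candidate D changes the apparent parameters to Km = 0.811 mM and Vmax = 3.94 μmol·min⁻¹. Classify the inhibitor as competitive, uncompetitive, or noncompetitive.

noncompetitive

Vmax decreases (15.7 → 3.94 μmol·min⁻¹) while Km is unchanged — pure noncompetitive inhibition.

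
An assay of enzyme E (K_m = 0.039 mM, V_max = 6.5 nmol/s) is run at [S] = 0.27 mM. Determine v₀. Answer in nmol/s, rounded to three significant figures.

5.68 nmol/s

[S]/(Km+[S]) = 0.27/0.3090 = 0.8738, the fractional saturation.
v = 0.8738 × Vmax = 0.8738 × 6.5 = 5.68 nmol/s.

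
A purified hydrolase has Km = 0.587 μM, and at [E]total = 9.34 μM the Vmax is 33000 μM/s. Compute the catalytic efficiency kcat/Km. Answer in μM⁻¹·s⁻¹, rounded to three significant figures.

6020 μM⁻¹·s⁻¹

kcat = Vmax/[E]total = 33000/9.34 = 3530 s⁻¹.
kcat/Km = 3530/0.587 = 6020 μM⁻¹·s⁻¹.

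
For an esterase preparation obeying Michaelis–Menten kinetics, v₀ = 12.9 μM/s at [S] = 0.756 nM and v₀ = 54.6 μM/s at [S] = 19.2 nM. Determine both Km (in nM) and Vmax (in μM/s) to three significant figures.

In reciprocal form, 1/v = (Km/Vmax)·(1/[S]) + 1/Vmax. The two points give (1/[S], 1/v) = (1.323, 0.07752) and (0.05208, 0.01832).
Slope = (0.07752 − 0.01832)/(1.323 − 0.05208) = 0.04659; intercept = 0.07752 − 0.04659×1.323 = 0.01589.
Vmax = 1/intercept = 62.9 μM/s; Km = slope × Vmax = 0.04659 × 62.9 = 2.93 nM.

Km = 2.93 nM; Vmax = 62.9 μM/s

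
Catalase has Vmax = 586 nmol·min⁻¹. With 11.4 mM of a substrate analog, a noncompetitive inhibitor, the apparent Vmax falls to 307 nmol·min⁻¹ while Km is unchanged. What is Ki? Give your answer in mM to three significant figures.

Noncompetitive: Vmax,app = Vmax/α with α = 1 + [I]/Ki.
α = Vmax/Vmax,app = 586/307 = 1.909.
Ki = [I]/(α − 1) = 11.4/0.9088 = 12.5 mM.

12.5 mM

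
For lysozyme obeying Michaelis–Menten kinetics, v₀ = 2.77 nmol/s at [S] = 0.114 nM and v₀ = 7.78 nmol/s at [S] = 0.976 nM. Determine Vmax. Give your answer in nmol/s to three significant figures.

From v = Vmax[S]/(Km+[S]), each point gives Vmax = v(Km+[S])/[S].
Equating: 2.77(Km+0.114)/0.114 = 7.78(Km+0.976)/0.976.
24.30·Km + 2.77 = 7.971·Km + 7.78, so (24.30 − 7.971)·Km = 7.78 − 2.77.
Km = 5.010/16.33 = 0.307 nM; then Vmax = 2.77(0.307+0.114)/0.114 = 10.2 nmol/s.

10.2 nmol/s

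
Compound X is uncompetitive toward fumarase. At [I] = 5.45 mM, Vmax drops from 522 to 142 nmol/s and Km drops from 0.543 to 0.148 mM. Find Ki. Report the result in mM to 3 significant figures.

2.04 mM

Uncompetitive: Vmax,app = Vmax/α (and Km,app = Km/α) with α = 1 + [I]/Ki.
α = Vmax/Vmax,app = 522/142 = 3.676.
Since α = 1 + [I]/Ki, [I]/Ki = 3.676 − 1 = 2.676 and Ki = 5.45/2.676 = 2.04 mM.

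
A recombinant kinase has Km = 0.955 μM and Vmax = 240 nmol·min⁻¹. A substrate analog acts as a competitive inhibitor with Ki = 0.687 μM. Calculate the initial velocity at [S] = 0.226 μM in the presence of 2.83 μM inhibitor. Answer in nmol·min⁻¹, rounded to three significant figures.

α = 1 + [I]/Ki = 1 + 2.83/0.687 = 5.119.
For a competitive inhibitor, Vmax is unchanged and the apparent Km becomes α·Km: Km,app = 4.89 μM, Vmax,app = 240 nmol·min⁻¹.
v = Vmax,app·[S]/(Km,app + [S]) = 240 × 0.226/(4.89 + 0.226) = 10.6 nmol·min⁻¹.

10.6 nmol·min⁻¹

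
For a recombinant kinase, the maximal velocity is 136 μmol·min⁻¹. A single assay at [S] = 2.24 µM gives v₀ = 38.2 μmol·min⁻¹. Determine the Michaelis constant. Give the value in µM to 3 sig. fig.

5.73 µM

From v = Vmax[S]/(Km+[S]), Km = [S](Vmax − v)/v.
Km = 2.24 × (136 − 38.2) / 38.2 = 219.1/38.2 = 5.73 µM.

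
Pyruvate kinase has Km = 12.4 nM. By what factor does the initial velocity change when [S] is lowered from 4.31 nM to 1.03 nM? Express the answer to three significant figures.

0.297

The fractional saturations are [S]/(Km+[S]) = 4.31/16.71 = 0.2579 and 1.03/13.43 = 0.07669.
v₂/v₁ is just their ratio: 0.07669/0.2579 = 0.297.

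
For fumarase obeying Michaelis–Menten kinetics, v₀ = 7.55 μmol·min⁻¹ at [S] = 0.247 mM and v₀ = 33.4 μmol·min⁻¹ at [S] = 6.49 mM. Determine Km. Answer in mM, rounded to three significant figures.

1.02 mM

In reciprocal form, 1/v = (Km/Vmax)·(1/[S]) + 1/Vmax. The two points give (1/[S], 1/v) = (4.049, 0.1325) and (0.1541, 0.02994).
Slope = (0.1325 − 0.02994)/(4.049 − 0.1541) = 0.02632; intercept = 0.1325 − 0.02632×4.049 = 0.02588.
Vmax = 1/intercept = 38.6 μmol·min⁻¹; Km = slope × Vmax = 0.02632 × 38.6 = 1.02 mM.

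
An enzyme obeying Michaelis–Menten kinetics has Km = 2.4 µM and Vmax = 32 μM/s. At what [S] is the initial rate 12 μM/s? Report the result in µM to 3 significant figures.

1.44 µM

The required fractional saturation is v/Vmax = 12/32 = 0.3750.
Then [S]/(Km+[S]) = 0.3750 ⇒ [S] = 2.4 × 0.3750/(1 − 0.3750) = 1.44 µM.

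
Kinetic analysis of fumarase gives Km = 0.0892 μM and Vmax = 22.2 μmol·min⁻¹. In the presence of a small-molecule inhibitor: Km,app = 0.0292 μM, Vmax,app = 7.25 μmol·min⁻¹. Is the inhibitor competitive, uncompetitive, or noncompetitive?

uncompetitive

Both Km and Vmax decrease by the same factor (~3.06-fold) — characteristic of uncompetitive inhibition.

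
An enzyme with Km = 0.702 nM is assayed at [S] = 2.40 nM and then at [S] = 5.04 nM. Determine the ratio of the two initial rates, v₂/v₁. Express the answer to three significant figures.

1.13

Since Vmax cancels, v₂/v₁ = [S]₂(Km+[S]₁) / [S]₁(Km+[S]₂).
= 5.04×(0.702+2.40) / (2.40×(0.702+5.04)) = 15.63/13.78 = 1.13.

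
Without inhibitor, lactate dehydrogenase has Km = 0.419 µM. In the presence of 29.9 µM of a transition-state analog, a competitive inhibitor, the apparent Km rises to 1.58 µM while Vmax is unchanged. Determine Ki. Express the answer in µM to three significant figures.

Competitive: Km,app = α·Km with α = 1 + [I]/Ki.
α = Km,app/Km = 1.58/0.419 = 3.771.
Ki = [I]/(α − 1) = 29.9/2.771 = 10.8 µM.

10.8 µM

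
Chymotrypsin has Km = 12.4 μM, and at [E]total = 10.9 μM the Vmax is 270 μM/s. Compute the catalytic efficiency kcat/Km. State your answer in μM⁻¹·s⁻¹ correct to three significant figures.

2.00 μM⁻¹·s⁻¹

kcat = Vmax/[E]total = 270/10.9 = 24.8 s⁻¹.
kcat/Km = 24.8/12.4 = 2.00 μM⁻¹·s⁻¹.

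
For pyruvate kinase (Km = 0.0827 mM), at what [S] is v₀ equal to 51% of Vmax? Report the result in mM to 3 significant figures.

0.0861 mM

v/Vmax = [S]/(Km+[S]) = 0.51, so [S] = Km·0.51/(1 − 0.51) = 0.0827 × 1.041.
[S] = 0.0861 mM.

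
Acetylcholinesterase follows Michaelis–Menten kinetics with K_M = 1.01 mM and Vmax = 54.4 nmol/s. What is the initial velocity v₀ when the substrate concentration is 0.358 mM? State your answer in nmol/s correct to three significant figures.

v = Vmax·[S]/(Km + [S]) = 54.4 × 0.358 / (1.01 + 0.358)
  = 19.48 / 1.368 = 14.2 nmol/s.

14.2 nmol/s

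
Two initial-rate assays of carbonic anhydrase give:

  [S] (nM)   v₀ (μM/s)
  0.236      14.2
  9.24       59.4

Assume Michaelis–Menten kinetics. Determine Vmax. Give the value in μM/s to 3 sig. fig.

64.8 μM/s

From v = Vmax[S]/(Km+[S]), each point gives Vmax = v(Km+[S])/[S].
Equating: 14.2(Km+0.236)/0.236 = 59.4(Km+9.24)/9.24.
60.17·Km + 14.2 = 6.429·Km + 59.4, so (60.17 − 6.429)·Km = 59.4 − 14.2.
Km = 45.20/53.74 = 0.841 nM; then Vmax = 14.2(0.841+0.236)/0.236 = 64.8 μM/s.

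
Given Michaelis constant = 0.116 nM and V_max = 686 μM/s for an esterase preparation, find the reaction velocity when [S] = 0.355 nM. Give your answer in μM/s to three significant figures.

517 μM/s

[S]/(Km+[S]) = 0.355/0.4710 = 0.7537, the fractional saturation.
v = 0.7537 × Vmax = 0.7537 × 686 = 517 μM/s.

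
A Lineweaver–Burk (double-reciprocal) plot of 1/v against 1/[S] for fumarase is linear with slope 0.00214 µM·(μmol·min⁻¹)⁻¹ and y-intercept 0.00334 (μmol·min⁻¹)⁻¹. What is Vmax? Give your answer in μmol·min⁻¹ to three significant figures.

The y-intercept of a Lineweaver–Burk plot equals 1/Vmax, so Vmax = 1/0.00334 = 299 μmol·min⁻¹.

299 μmol·min⁻¹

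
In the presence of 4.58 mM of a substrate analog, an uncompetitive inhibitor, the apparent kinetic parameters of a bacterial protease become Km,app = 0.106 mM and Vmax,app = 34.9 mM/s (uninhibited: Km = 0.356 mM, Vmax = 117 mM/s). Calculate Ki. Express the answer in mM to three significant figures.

1.95 mM

Uncompetitive: Vmax,app = Vmax/α (and Km,app = Km/α) with α = 1 + [I]/Ki.
α = Vmax/Vmax,app = 117/34.9 = 3.352.
Since α = 1 + [I]/Ki, [I]/Ki = 3.352 − 1 = 2.352 and Ki = 4.58/2.352 = 1.95 mM.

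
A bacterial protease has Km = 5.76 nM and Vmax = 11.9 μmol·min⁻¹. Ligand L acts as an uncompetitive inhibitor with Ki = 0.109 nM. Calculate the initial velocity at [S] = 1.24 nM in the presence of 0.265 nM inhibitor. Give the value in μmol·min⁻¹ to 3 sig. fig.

α = 1 + [I]/Ki = 1 + 0.265/0.109 = 3.431.
For an uncompetitive inhibitor, both parameters are divided by α, giving Vmax/α and Km/α: Km,app = 1.68 nM, Vmax,app = 3.47 μmol·min⁻¹.
v = Vmax,app·[S]/(Km,app + [S]) = 3.47 × 1.24/(1.68 + 1.24) = 1.47 μmol·min⁻¹.

1.47 μmol·min⁻¹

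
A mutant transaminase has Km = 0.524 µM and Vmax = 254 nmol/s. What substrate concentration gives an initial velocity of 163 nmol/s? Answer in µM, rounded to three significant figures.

0.939 µM

The required fractional saturation is v/Vmax = 163/254 = 0.6417.
Then [S]/(Km+[S]) = 0.6417 ⇒ [S] = 0.524 × 0.6417/(1 − 0.6417) = 0.939 µM.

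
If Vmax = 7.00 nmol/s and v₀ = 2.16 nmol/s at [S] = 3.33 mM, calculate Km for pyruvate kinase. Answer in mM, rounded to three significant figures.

From v = Vmax[S]/(Km+[S]), Km = [S](Vmax − v)/v.
Km = 3.33 × (7.00 − 2.16) / 2.16 = 16.12/2.16 = 7.46 mM.

7.46 mM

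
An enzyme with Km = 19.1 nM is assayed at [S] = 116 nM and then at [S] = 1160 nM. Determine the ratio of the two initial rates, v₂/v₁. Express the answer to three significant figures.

Since Vmax cancels, v₂/v₁ = [S]₂(Km+[S]₁) / [S]₁(Km+[S]₂).
= 1160×(19.1+116) / (116×(19.1+1160)) = 156700/136800 = 1.15.

1.15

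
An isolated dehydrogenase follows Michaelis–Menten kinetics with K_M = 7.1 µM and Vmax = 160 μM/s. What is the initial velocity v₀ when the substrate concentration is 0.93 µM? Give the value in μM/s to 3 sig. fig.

v = Vmax·[S]/(Km + [S]) = 160 × 0.93 / (7.1 + 0.93)
  = 148.8 / 8.030 = 18.5 μM/s.

18.5 μM/s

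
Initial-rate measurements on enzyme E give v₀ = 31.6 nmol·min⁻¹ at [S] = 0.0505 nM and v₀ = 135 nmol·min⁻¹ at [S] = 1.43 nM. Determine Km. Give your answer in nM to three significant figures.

In reciprocal form, 1/v = (Km/Vmax)·(1/[S]) + 1/Vmax. The two points give (1/[S], 1/v) = (19.80, 0.03165) and (0.6993, 0.007407).
Slope = (0.03165 − 0.007407)/(19.80 − 0.6993) = 0.001269; intercept = 0.03165 − 0.001269×19.80 = 0.006520.
Vmax = 1/intercept = 153 nmol·min⁻¹; Km = slope × Vmax = 0.001269 × 153 = 0.195 nM.

0.195 nM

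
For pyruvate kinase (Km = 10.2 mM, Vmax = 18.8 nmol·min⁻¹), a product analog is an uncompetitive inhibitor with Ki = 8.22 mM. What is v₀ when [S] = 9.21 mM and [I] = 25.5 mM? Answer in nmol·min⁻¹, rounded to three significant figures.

3.61 nmol·min⁻¹

With α = 1 + [I]/Ki = 1 + 25.5/8.22 = 4.102, the uncompetitive rate law is v = (Vmax/α)·[S] / (Km/α + [S]).
v = (18.8/4.102)×9.21 / (10.2/4.102 + 9.21) = 42.21/11.70 = 3.61 nmol·min⁻¹.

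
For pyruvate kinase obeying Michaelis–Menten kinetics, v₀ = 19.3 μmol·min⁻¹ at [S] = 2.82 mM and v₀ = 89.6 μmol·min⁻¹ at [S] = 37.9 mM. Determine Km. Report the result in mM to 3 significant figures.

15.7 mM

In reciprocal form, 1/v = (Km/Vmax)·(1/[S]) + 1/Vmax. The two points give (1/[S], 1/v) = (0.3546, 0.05181) and (0.02639, 0.01116).
Slope = (0.05181 − 0.01116)/(0.3546 − 0.02639) = 0.1239; intercept = 0.05181 − 0.1239×0.3546 = 0.007893.
Vmax = 1/intercept = 127 μmol·min⁻¹; Km = slope × Vmax = 0.1239 × 127 = 15.7 mM.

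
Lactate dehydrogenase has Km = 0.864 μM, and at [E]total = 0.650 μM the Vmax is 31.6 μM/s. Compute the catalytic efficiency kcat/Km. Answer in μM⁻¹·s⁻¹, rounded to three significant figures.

56.3 μM⁻¹·s⁻¹

kcat = Vmax/[E]total = 31.6/0.650 = 48.6 s⁻¹.
kcat/Km = 48.6/0.864 = 56.3 μM⁻¹·s⁻¹.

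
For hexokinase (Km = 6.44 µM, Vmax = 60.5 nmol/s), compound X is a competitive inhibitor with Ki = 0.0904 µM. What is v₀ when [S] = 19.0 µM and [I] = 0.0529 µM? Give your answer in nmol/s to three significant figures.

With α = 1 + [I]/Ki = 1 + 0.0529/0.0904 = 1.585, the competitive rate law is v = Vmax[S] / (αKm + [S]).
v = 60.5×19.0 / (1.585×6.44 + 19.0) = 1150/29.21 = 39.4 nmol/s.

39.4 nmol/s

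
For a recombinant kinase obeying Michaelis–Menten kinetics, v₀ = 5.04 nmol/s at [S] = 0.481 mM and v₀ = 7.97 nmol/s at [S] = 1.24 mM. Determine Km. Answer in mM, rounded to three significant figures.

In reciprocal form, 1/v = (Km/Vmax)·(1/[S]) + 1/Vmax. The two points give (1/[S], 1/v) = (2.079, 0.1984) and (0.8065, 0.1255).
Slope = (0.1984 − 0.1255)/(2.079 − 0.8065) = 0.05732; intercept = 0.1984 − 0.05732×2.079 = 0.07924.
Vmax = 1/intercept = 12.6 nmol/s; Km = slope × Vmax = 0.05732 × 12.6 = 0.723 mM.

0.723 mM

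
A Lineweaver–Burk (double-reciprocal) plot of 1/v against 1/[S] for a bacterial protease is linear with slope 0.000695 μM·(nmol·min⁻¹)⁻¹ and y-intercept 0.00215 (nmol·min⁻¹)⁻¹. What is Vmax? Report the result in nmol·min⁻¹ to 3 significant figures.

The y-intercept of a Lineweaver–Burk plot equals 1/Vmax, so Vmax = 1/0.00215 = 465 nmol·min⁻¹.

465 nmol·min⁻¹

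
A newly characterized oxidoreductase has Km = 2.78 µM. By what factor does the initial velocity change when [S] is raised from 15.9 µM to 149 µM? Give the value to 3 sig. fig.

1.15

Since Vmax cancels, v₂/v₁ = [S]₂(Km+[S]₁) / [S]₁(Km+[S]₂).
= 149×(2.78+15.9) / (15.9×(2.78+149)) = 2783/2413 = 1.15.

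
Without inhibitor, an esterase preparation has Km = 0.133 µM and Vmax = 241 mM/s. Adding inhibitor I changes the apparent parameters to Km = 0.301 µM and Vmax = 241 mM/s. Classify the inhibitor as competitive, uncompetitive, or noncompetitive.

competitive

Km increases (0.133 → 0.301 µM) while Vmax is unchanged — the hallmark of competitive inhibition.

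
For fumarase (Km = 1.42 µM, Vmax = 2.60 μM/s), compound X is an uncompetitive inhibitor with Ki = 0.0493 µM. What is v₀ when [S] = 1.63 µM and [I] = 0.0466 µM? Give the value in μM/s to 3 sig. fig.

With α = 1 + [I]/Ki = 1 + 0.0466/0.0493 = 1.945, the uncompetitive rate law is v = (Vmax/α)·[S] / (Km/α + [S]).
v = (2.60/1.945)×1.63 / (1.42/1.945 + 1.63) = 2.179/2.360 = 0.923 μM/s.

0.923 μM/s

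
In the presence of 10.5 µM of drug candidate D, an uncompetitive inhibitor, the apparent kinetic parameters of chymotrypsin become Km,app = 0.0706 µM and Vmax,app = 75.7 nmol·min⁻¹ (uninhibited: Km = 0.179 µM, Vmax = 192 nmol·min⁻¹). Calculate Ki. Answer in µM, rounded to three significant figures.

6.83 µM

Uncompetitive: Vmax,app = Vmax/α (and Km,app = Km/α) with α = 1 + [I]/Ki.
α = Vmax/Vmax,app = 192/75.7 = 2.536.
Ki = [I]/(α − 1) = 10.5/1.536 = 6.83 µM.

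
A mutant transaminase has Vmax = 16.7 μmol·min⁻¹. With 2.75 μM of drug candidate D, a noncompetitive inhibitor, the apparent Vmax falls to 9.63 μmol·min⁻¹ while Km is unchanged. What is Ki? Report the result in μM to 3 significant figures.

3.75 μM

Noncompetitive: Vmax,app = Vmax/α with α = 1 + [I]/Ki.
α = Vmax/Vmax,app = 16.7/9.63 = 1.734.
Since α = 1 + [I]/Ki, [I]/Ki = 1.734 − 1 = 0.7342 and Ki = 2.75/0.7342 = 3.75 μM.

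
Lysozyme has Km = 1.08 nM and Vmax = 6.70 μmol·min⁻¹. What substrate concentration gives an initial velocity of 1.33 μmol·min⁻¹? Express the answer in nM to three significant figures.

The required fractional saturation is v/Vmax = 1.33/6.70 = 0.1985.
Then [S]/(Km+[S]) = 0.1985 ⇒ [S] = 1.08 × 0.1985/(1 − 0.1985) = 0.267 nM.

0.267 nM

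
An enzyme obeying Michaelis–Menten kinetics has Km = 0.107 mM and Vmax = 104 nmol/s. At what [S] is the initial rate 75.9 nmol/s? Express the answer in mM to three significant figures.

0.289 mM

The required fractional saturation is v/Vmax = 75.9/104 = 0.7298.
Then [S]/(Km+[S]) = 0.7298 ⇒ [S] = 0.107 × 0.7298/(1 − 0.7298) = 0.289 mM.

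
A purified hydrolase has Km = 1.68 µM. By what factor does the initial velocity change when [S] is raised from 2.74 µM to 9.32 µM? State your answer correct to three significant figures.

1.37

The fractional saturations are [S]/(Km+[S]) = 2.74/4.420 = 0.6199 and 9.32/11.00 = 0.8473.
v₂/v₁ is just their ratio: 0.8473/0.6199 = 1.37.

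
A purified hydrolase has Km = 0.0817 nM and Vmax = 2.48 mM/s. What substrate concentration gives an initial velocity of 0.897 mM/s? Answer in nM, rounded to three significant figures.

Rearranging v = Vmax[S]/(Km+[S]) gives [S] = Km·v/(Vmax − v).
[S] = 0.0817 × 0.897 / (2.48 − 0.897) = 0.07328/1.583 = 0.0463 nM.

0.0463 nM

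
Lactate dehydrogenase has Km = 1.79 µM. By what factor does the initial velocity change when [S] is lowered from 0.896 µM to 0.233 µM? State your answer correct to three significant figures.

0.345

The fractional saturations are [S]/(Km+[S]) = 0.896/2.686 = 0.3336 and 0.233/2.023 = 0.1152.
v₂/v₁ is just their ratio: 0.1152/0.3336 = 0.345.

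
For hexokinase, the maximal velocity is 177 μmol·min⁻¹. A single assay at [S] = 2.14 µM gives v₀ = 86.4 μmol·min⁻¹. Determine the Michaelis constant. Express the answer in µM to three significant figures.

2.24 µM

From v = Vmax[S]/(Km+[S]), Km = [S](Vmax − v)/v.
Km = 2.14 × (177 − 86.4) / 86.4 = 193.9/86.4 = 2.24 µM.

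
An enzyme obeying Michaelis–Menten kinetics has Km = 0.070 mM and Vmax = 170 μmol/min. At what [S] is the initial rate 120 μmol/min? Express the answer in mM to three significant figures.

0.168 mM

The required fractional saturation is v/Vmax = 120/170 = 0.7059.
Then [S]/(Km+[S]) = 0.7059 ⇒ [S] = 0.070 × 0.7059/(1 − 0.7059) = 0.168 mM.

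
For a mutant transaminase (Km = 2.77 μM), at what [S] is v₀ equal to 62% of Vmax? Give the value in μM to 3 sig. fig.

4.52 μM

v/Vmax = [S]/(Km+[S]) = 0.62, so [S] = Km·0.62/(1 − 0.62) = 2.77 × 1.632.
[S] = 4.52 μM.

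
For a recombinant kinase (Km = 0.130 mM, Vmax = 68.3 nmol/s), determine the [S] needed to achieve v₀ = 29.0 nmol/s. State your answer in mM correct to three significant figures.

0.0959 mM

The required fractional saturation is v/Vmax = 29.0/68.3 = 0.4246.
Then [S]/(Km+[S]) = 0.4246 ⇒ [S] = 0.130 × 0.4246/(1 − 0.4246) = 0.0959 mM.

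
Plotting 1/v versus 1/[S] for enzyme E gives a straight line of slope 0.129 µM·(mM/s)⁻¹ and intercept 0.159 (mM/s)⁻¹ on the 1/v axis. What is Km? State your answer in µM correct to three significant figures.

0.811 µM

y-intercept = 1/Vmax ⇒ Vmax = 6.29 mM/s; slope = Km/Vmax ⇒ Km = slope × Vmax.
Km = 0.129 × 6.29 = 0.811 µM.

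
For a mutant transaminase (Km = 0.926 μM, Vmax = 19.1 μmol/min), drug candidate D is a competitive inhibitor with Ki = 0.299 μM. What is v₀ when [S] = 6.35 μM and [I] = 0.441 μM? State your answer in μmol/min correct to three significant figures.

α = 1 + [I]/Ki = 1 + 0.441/0.299 = 2.475.
For a competitive inhibitor, Vmax is unchanged and the apparent Km becomes α·Km: Km,app = 2.29 μM, Vmax,app = 19.1 μmol/min.
v = Vmax,app·[S]/(Km,app + [S]) = 19.1 × 6.35/(2.29 + 6.35) = 14.0 μmol/min.

14.0 μmol/min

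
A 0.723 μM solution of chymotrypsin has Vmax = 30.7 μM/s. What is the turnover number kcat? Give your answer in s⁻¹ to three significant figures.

42.5 s⁻¹

kcat = Vmax/[E]total = 30.7 μM/s / 0.723 μM = 42.5 s⁻¹.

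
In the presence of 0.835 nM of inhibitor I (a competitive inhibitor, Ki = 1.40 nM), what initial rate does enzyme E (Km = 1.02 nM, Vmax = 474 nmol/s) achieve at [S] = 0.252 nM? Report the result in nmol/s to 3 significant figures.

63.5 nmol/s

α = 1 + [I]/Ki = 1 + 0.835/1.40 = 1.596.
For a competitive inhibitor, Vmax is unchanged and the apparent Km becomes α·Km: Km,app = 1.63 nM, Vmax,app = 474 nmol/s.
v = Vmax,app·[S]/(Km,app + [S]) = 474 × 0.252/(1.63 + 0.252) = 63.5 nmol/s.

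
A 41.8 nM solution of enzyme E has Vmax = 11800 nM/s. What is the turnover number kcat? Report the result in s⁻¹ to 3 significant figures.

282 s⁻¹

kcat = Vmax/[E]total = 11800 nM/s / 41.8 nM = 282 s⁻¹.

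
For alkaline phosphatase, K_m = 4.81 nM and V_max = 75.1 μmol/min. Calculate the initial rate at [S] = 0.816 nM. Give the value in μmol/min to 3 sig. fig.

10.9 μmol/min

v = Vmax·[S]/(Km + [S]) = 75.1 × 0.816 / (4.81 + 0.816)
  = 61.28 / 5.626 = 10.9 μmol/min.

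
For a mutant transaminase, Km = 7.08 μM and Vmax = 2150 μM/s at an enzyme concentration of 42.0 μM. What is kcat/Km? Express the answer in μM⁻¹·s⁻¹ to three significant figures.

kcat = Vmax/[E]total = 2150/42.0 = 51.2 s⁻¹.
kcat/Km = 51.2/7.08 = 7.23 μM⁻¹·s⁻¹.

7.23 μM⁻¹·s⁻¹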